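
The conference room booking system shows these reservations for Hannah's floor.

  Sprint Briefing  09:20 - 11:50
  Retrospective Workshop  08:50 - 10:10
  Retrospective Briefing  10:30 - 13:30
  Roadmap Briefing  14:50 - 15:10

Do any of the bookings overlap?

Yes

Sorted by start: Retrospective Workshop, Sprint Briefing, Retrospective Briefing, Roadmap Briefing.
Sprint Briefing starts before Retrospective Workshop ends → Retrospective Workshop and Sprint Briefing overlap.
That's a conflict, so the schedule is not conflict-free.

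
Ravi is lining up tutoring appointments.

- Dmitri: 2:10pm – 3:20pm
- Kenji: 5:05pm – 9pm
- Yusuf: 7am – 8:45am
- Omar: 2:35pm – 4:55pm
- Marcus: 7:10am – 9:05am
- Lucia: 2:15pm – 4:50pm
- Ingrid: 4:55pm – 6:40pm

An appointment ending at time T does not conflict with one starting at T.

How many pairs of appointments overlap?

5

Sorted by start: Yusuf, Marcus, Dmitri, Lucia, Omar, Ingrid, Kenji.
Marcus starts before Yusuf ends → Yusuf and Marcus overlap.
Dmitri starts after Yusuf ends; Yusuf is clear from here.
Dmitri starts after Marcus ends; Marcus is clear from here.
Lucia starts before Dmitri ends → Dmitri and Lucia overlap.
Omar starts before Dmitri ends → Dmitri and Omar overlap.
Ingrid starts after Dmitri ends; Dmitri is clear from here.
Omar starts before Lucia ends → Lucia and Omar overlap.
Ingrid starts after Lucia ends; Lucia is clear from here.
Ingrid starts exactly when Omar ends (back-to-back, no overlap); Omar is clear from here.
Kenji starts before Ingrid ends → Ingrid and Kenji overlap.
Overlapping pairs: Dmitri & Lucia, Dmitri & Omar, Ingrid & Kenji, Lucia & Omar, Marcus & Yusuf — 5 in total.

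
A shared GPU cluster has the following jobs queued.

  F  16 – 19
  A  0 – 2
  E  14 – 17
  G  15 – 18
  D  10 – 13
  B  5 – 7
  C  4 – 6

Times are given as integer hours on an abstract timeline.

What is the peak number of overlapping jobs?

3

Walk through starts and ends in time order (an end at T is processed before a start at T):
0 start A → 1
2 end A → 0
4 start C → 1
5 start B → 2
6 end C → 1
7 end B → 0
10 start D → 1
13 end D → 0
14 start E → 1
15 start G → 2
16 start F → 3
17 end E → 2
18 end G → 1
19 end F → 0
Peak is 3, at 16 (E, F, G).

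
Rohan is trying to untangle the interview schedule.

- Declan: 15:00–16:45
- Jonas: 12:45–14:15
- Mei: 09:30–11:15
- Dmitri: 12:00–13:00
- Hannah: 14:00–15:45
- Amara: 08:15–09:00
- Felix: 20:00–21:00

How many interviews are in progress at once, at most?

Walk through starts and ends in time order (an end at T is processed before a start at T):
08:15 start Amara → 1
09:00 end Amara → 0
09:30 start Mei → 1
11:15 end Mei → 0
12:00 start Dmitri → 1
12:45 start Jonas → 2
13:00 end Dmitri → 1
14:00 start Hannah → 2
14:15 end Jonas → 1
15:00 start Declan → 2
15:45 end Hannah → 1
16:45 end Declan → 0
20:00 start Felix → 1
21:00 end Felix → 0
Peak is 2, at 12:45 (Dmitri, Jonas).

2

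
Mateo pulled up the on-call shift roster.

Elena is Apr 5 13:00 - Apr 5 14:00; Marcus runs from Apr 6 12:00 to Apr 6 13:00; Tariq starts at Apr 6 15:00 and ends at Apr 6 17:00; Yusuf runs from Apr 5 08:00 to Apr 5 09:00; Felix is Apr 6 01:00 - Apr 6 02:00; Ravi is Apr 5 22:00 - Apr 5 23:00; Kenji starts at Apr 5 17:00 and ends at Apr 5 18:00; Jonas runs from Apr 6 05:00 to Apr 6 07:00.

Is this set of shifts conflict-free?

Yes

Sorted by start: Yusuf, Elena, Kenji, Ravi, Felix, Jonas, Marcus, Tariq.
Elena starts after Yusuf ends, so Yusuf has no further overlaps.
Kenji starts after Elena ends, so Elena has no further overlaps.
Ravi starts after Kenji ends, so Kenji has no further overlaps.
Felix starts after Ravi ends, so Ravi has no further overlaps.
Jonas starts after Felix ends, so Felix has no further overlaps.
Marcus starts after Jonas ends, so Jonas has no further overlaps.
Tariq starts after Marcus ends.
Every pair is clear; the schedule has no overlaps.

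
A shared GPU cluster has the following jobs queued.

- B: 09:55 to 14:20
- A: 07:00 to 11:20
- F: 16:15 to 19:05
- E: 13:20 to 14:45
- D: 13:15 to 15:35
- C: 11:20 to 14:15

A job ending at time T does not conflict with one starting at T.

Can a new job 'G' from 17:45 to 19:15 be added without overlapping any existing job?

A: ends 11:20 at or before G starts 17:45 → clear.
B: ends 14:20 at or before G starts 17:45 → clear.
C: ends 14:15 at or before G starts 17:45 → clear.
D: ends 15:35 at or before G starts 17:45 → clear.
E: ends 14:45 at or before G starts 17:45 → clear.
F: starts 16:15 before G ends 19:15, and ends 19:05 after G starts 17:45 → overlap.
G overlaps F.

No — it overlaps F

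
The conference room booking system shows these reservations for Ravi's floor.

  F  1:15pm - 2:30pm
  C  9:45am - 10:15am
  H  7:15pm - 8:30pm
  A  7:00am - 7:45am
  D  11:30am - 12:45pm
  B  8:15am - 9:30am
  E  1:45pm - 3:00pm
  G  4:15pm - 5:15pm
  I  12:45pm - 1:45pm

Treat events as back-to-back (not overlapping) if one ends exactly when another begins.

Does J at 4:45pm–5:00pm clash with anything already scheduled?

A: ends 7:45am at or before J starts 4:45pm → clear.
B: ends 9:30am at or before J starts 4:45pm → clear.
C: ends 10:15am at or before J starts 4:45pm → clear.
D: ends 12:45pm at or before J starts 4:45pm → clear.
I: ends 1:45pm at or before J starts 4:45pm → clear.
F: ends 2:30pm at or before J starts 4:45pm → clear.
E: ends 3:00pm at or before J starts 4:45pm → clear.
G: starts 4:15pm before J ends 5:00pm, and ends 5:15pm after J starts 4:45pm → overlap.
H: starts 7:15pm at or after J ends 5:00pm → clear.
J overlaps G.

Yes — it overlaps G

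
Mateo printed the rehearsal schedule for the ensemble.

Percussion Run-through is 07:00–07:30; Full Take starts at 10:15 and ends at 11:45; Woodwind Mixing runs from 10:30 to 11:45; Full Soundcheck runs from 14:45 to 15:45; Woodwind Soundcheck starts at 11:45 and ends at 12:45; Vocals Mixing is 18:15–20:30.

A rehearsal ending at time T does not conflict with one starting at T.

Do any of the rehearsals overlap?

Sorted by start: Percussion Run-through, Full Take, Woodwind Mixing, Woodwind Soundcheck, Full Soundcheck, Vocals Mixing.
Full Take starts after Percussion Run-through ends, so Percussion Run-through has no further overlaps.
Woodwind Mixing starts before Full Take ends → Full Take and Woodwind Mixing overlap.
That's a conflict, so the schedule is not conflict-free.

Yes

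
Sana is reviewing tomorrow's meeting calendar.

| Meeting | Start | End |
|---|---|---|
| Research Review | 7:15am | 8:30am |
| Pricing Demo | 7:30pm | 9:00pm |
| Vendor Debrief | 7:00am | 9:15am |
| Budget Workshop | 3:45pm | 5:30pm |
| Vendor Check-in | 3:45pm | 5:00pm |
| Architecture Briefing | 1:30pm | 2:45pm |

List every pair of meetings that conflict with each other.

Budget Workshop & Vendor Check-in, Research Review & Vendor Debrief

Sorted by start: Vendor Debrief, Research Review, Architecture Briefing, Budget Workshop, Vendor Check-in, Pricing Demo.
Research Review starts before Vendor Debrief ends → Vendor Debrief and Research Review overlap.
Architecture Briefing starts after Vendor Debrief ends; Vendor Debrief is clear from here.
Architecture Briefing starts after Research Review ends; Research Review is clear from here.
Budget Workshop starts after Architecture Briefing ends; Architecture Briefing is clear from here.
Vendor Check-in starts before Budget Workshop ends → Budget Workshop and Vendor Check-in overlap.
Pricing Demo starts after Budget Workshop ends.
Pricing Demo starts after Vendor Check-in ends.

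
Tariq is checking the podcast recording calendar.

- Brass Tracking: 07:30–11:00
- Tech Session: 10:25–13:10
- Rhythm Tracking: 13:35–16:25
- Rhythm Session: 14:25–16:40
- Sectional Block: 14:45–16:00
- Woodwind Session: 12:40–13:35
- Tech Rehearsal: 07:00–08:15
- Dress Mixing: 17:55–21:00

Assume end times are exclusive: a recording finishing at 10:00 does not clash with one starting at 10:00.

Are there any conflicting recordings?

Yes

Sorted by start: Tech Rehearsal, Brass Tracking, Tech Session, Woodwind Session, Rhythm Tracking, Rhythm Session, Sectional Block, Dress Mixing.
Brass Tracking starts before Tech Rehearsal ends → Tech Rehearsal and Brass Tracking overlap.
That's a conflict, so the schedule is not conflict-free.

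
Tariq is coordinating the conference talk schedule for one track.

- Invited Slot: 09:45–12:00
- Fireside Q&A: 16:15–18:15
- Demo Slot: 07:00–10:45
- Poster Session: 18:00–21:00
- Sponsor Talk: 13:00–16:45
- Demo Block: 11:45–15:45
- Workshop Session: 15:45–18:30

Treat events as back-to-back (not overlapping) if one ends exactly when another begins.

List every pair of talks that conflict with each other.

Demo Block & Invited Slot, Demo Block & Sponsor Talk, Demo Slot & Invited Slot, Fireside Q&A & Poster Session, Fireside Q&A & Sponsor Talk, Fireside Q&A & Workshop Session, Poster Session & Workshop Session, Sponsor Talk & Workshop Session

Sorted by start: Demo Slot, Invited Slot, Demo Block, Sponsor Talk, Workshop Session, Fireside Q&A, Poster Session.
Invited Slot starts before Demo Slot ends → Demo Slot and Invited Slot overlap.
Demo Block starts after Demo Slot ends, so Demo Slot has no further overlaps.
Demo Block starts before Invited Slot ends → Invited Slot and Demo Block overlap.
Sponsor Talk starts after Invited Slot ends, so Invited Slot has no further overlaps.
Sponsor Talk starts before Demo Block ends → Demo Block and Sponsor Talk overlap.
Workshop Session starts exactly when Demo Block ends (back-to-back, no overlap), so Demo Block has no further overlaps.
Workshop Session starts before Sponsor Talk ends → Sponsor Talk and Workshop Session overlap.
Fireside Q&A starts before Sponsor Talk ends → Sponsor Talk and Fireside Q&A overlap.
Poster Session starts after Sponsor Talk ends.
Fireside Q&A starts before Workshop Session ends → Workshop Session and Fireside Q&A overlap.
Poster Session starts before Workshop Session ends → Workshop Session and Poster Session overlap.
Poster Session starts before Fireside Q&A ends → Fireside Q&A and Poster Session overlap.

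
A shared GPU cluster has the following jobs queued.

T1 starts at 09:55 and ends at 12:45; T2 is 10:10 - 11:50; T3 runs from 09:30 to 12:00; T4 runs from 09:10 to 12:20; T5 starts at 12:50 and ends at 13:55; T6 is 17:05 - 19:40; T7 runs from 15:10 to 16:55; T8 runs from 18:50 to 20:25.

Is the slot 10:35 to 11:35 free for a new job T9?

No — it overlaps T1, T2, T3, T4

T4: starts 09:10 before T9 ends 11:35, and ends 12:20 after T9 starts 10:35 → overlap.
T3: starts 09:30 before T9 ends 11:35, and ends 12:00 after T9 starts 10:35 → overlap.
T1: starts 09:55 before T9 ends 11:35, and ends 12:45 after T9 starts 10:35 → overlap.
T2: starts 10:10 before T9 ends 11:35, and ends 11:50 after T9 starts 10:35 → overlap.
T5: starts 12:50 at or after T9 ends 11:35 → clear.
T7: starts 15:10 at or after T9 ends 11:35 → clear.
T6: starts 17:05 at or after T9 ends 11:35 → clear.
T8: starts 18:50 at or after T9 ends 11:35 → clear.
T9 overlaps T1, T2, T3, T4.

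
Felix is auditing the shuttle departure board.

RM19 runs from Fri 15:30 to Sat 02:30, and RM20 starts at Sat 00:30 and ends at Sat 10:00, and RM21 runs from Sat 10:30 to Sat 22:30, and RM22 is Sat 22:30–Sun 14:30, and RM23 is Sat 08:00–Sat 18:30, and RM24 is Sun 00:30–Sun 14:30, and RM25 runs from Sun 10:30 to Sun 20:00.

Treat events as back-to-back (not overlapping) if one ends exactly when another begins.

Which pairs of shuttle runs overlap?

Two intervals overlap when each starts before the other ends.
Sorted by start: RM19, RM20, RM23, RM21, RM22, RM24, RM25.
RM20 starts before RM19 ends → RM19 and RM20 overlap.
RM23 starts after RM19 ends, so RM19 has no further overlaps.
RM23 starts before RM20 ends → RM20 and RM23 overlap.
RM21 starts after RM20 ends, so RM20 has no further overlaps.
RM21 starts before RM23 ends → RM23 and RM21 overlap.
RM22 starts after RM23 ends, so RM23 has no further overlaps.
RM22 starts exactly when RM21 ends (back-to-back, no overlap), so RM21 has no further overlaps.
RM24 starts before RM22 ends → RM22 and RM24 overlap.
RM25 starts before RM22 ends → RM22 and RM25 overlap.
RM25 starts before RM24 ends → RM24 and RM25 overlap.

RM19 & RM20, RM20 & RM23, RM21 & RM23, RM22 & RM24, RM22 & RM25, RM24 & RM25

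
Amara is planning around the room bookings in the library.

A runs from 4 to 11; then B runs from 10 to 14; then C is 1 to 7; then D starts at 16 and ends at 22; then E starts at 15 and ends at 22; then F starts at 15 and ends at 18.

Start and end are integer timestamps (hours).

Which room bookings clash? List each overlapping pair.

A & B, A & C, D & E, D & F, E & F

Two intervals overlap when each starts before the other ends.
Sorted by start: C, A, B, E, F, D.
A starts before C ends → C and A overlap.
B starts after C ends — done with C.
B starts before A ends → A and B overlap.
E starts after A ends — done with A.
E starts after B ends — done with B.
F starts before E ends → E and F overlap.
D starts before E ends → E and D overlap.
D starts before F ends → F and D overlap.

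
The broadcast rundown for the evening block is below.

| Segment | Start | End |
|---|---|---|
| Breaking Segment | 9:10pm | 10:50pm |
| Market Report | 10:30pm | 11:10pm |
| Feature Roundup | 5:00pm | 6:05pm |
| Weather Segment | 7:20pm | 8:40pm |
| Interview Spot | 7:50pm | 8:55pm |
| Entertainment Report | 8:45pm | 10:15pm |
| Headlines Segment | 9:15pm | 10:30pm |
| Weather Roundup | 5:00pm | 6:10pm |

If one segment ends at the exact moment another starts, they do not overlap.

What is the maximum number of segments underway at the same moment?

Walk through starts and ends in time order (an end at T is processed before a start at T):
5:00pm start Feature Roundup → 1
5:00pm start Weather Roundup → 2
6:05pm end Feature Roundup → 1
6:10pm end Weather Roundup → 0
7:20pm start Weather Segment → 1
7:50pm start Interview Spot → 2
8:40pm end Weather Segment → 1
8:45pm start Entertainment Report → 2
8:55pm end Interview Spot → 1
9:10pm start Breaking Segment → 2
9:15pm start Headlines Segment → 3
10:15pm end Entertainment Report → 2
10:30pm end Headlines Segment → 1
10:30pm start Market Report → 2
10:50pm end Breaking Segment → 1
11:10pm end Market Report → 0
Peak is 3, at 9:15pm (Breaking Segment, Entertainment Report, Headlines Segment).

3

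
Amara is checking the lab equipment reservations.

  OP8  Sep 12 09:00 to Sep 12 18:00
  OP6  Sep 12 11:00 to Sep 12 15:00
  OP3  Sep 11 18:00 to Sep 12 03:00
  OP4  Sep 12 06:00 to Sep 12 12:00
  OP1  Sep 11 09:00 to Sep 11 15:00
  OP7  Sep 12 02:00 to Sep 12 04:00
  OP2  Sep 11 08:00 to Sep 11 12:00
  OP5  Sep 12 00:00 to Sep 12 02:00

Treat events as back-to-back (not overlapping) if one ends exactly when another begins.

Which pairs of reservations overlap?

OP1 & OP2, OP3 & OP5, OP3 & OP7, OP4 & OP6, OP4 & OP8, OP6 & OP8

Check each pair: they overlap iff neither finishes before the other starts.
Sorted by start: OP2, OP1, OP3, OP5, OP7, OP4, OP8, OP6.
OP1 starts before OP2 ends → OP2 and OP1 overlap.
OP3 starts after OP2 ends; OP2 is clear from here.
OP3 starts after OP1 ends; OP1 is clear from here.
OP5 starts before OP3 ends → OP3 and OP5 overlap.
OP7 starts before OP3 ends → OP3 and OP7 overlap.
OP4 starts after OP3 ends; OP3 is clear from here.
OP7 starts exactly when OP5 ends (back-to-back, no overlap); OP5 is clear from here.
OP4 starts after OP7 ends; OP7 is clear from here.
OP8 starts before OP4 ends → OP4 and OP8 overlap.
OP6 starts before OP4 ends → OP4 and OP6 overlap.
OP6 starts before OP8 ends → OP8 and OP6 overlap.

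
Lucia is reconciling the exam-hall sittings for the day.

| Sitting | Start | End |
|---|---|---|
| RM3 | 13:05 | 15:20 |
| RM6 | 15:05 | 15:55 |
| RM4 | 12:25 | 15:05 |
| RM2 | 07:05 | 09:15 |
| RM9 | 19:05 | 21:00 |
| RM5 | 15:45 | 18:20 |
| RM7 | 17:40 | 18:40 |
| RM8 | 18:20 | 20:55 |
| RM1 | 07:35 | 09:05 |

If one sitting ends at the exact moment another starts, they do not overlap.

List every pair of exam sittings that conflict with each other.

Sorted by start: RM2, RM1, RM4, RM3, RM6, RM5, RM7, RM8, RM9.
RM1 starts before RM2 ends → RM2 and RM1 overlap.
RM4 starts after RM2 ends, so RM2 has no further overlaps.
RM4 starts after RM1 ends, so RM1 has no further overlaps.
RM3 starts before RM4 ends → RM4 and RM3 overlap.
RM6 starts exactly when RM4 ends (back-to-back, no overlap), so RM4 has no further overlaps.
RM6 starts before RM3 ends → RM3 and RM6 overlap.
RM5 starts after RM3 ends, so RM3 has no further overlaps.
RM5 starts before RM6 ends → RM6 and RM5 overlap.
RM7 starts after RM6 ends, so RM6 has no further overlaps.
RM7 starts before RM5 ends → RM5 and RM7 overlap.
RM8 starts exactly when RM5 ends (back-to-back, no overlap), so RM5 has no further overlaps.
RM8 starts before RM7 ends → RM7 and RM8 overlap.
RM9 starts after RM7 ends.
RM9 starts before RM8 ends → RM8 and RM9 overlap.

RM1 & RM2, RM3 & RM4, RM3 & RM6, RM5 & RM6, RM5 & RM7, RM7 & RM8, RM8 & RM9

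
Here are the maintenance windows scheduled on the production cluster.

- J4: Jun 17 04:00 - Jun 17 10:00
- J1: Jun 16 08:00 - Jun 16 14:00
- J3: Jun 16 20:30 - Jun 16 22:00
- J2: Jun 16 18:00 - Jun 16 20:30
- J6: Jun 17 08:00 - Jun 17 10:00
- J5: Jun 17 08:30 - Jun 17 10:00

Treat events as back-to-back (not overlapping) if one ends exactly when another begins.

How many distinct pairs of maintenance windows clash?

Check each pair: they overlap iff neither finishes before the other starts.
Sorted by start: J1, J2, J3, J4, J6, J5.
J2 starts after J1 ends, so J1 has no further overlaps.
J3 starts exactly when J2 ends (back-to-back, no overlap), so J2 has no further overlaps.
J4 starts after J3 ends, so J3 has no further overlaps.
J6 starts before J4 ends → J4 and J6 overlap.
J5 starts before J4 ends → J4 and J5 overlap.
J5 starts before J6 ends → J6 and J5 overlap.
Overlapping pairs: J4 & J5, J4 & J6, J5 & J6 — 3 in total.

3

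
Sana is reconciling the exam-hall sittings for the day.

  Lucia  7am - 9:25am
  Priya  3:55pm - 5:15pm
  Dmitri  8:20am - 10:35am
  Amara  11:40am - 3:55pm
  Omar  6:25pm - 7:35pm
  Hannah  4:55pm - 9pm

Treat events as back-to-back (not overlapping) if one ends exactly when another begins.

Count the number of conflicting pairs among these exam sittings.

3

Sorted by start: Lucia, Dmitri, Amara, Priya, Hannah, Omar.
Dmitri starts before Lucia ends → Lucia and Dmitri overlap.
Amara starts after Lucia ends, so Lucia has no further overlaps.
Amara starts after Dmitri ends, so Dmitri has no further overlaps.
Priya starts exactly when Amara ends (back-to-back, no overlap), so Amara has no further overlaps.
Hannah starts before Priya ends → Priya and Hannah overlap.
Omar starts after Priya ends.
Omar starts before Hannah ends → Hannah and Omar overlap.
Overlapping pairs: Dmitri & Lucia, Hannah & Omar, Hannah & Priya — 3 in total.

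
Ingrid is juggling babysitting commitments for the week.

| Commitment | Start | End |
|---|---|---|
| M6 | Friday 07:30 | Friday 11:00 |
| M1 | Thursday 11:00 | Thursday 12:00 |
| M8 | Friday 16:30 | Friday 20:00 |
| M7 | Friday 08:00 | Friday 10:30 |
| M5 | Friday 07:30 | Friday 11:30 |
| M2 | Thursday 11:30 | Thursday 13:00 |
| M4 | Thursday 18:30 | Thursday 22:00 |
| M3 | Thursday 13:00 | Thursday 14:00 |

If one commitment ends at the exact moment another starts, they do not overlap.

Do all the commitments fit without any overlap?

Sorted by start: M1, M2, M3, M4, M5, M6, M7, M8.
M2 starts before M1 ends → M1 and M2 overlap.
That's a conflict, so the schedule is not conflict-free.

No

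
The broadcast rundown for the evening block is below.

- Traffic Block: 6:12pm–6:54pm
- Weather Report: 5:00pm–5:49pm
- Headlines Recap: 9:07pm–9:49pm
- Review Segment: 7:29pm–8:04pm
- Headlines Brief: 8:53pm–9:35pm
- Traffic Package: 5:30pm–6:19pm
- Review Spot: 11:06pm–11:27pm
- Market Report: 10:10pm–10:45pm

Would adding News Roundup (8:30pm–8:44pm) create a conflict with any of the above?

Weather Report: ends 5:49pm at or before News Roundup starts 8:30pm → clear.
Traffic Package: ends 6:19pm at or before News Roundup starts 8:30pm → clear.
Traffic Block: ends 6:54pm at or before News Roundup starts 8:30pm → clear.
Review Segment: ends 8:04pm at or before News Roundup starts 8:30pm → clear.
Headlines Brief: starts 8:53pm at or after News Roundup ends 8:44pm → clear.
Headlines Recap: starts 9:07pm at or after News Roundup ends 8:44pm → clear.
Market Report: starts 10:10pm at or after News Roundup ends 8:44pm → clear.
Review Spot: starts 11:06pm at or after News Roundup ends 8:44pm → clear.

No — it doesn't clash with anything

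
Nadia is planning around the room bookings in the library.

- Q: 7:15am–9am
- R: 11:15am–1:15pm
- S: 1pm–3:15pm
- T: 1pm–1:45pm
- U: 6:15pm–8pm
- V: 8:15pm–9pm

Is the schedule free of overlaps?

No

Sorted by start: Q, R, S, T, U, V.
R starts after Q ends — done with Q.
S starts before R ends → R and S overlap.
That's a conflict, so the schedule is not conflict-free.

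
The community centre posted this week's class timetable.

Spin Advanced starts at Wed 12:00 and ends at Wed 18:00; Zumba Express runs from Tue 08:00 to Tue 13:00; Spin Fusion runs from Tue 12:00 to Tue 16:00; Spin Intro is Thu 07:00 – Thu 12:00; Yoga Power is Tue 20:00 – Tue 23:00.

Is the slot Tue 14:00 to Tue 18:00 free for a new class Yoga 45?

No — it overlaps Spin Fusion

Zumba Express: ends Tue 13:00 at or before Yoga 45 starts Tue 14:00 → clear.
Spin Fusion: starts Tue 12:00 before Yoga 45 ends Tue 18:00, and ends Tue 16:00 after Yoga 45 starts Tue 14:00 → overlap.
Yoga Power: starts Tue 20:00 at or after Yoga 45 ends Tue 18:00 → clear.
Spin Advanced: starts Wed 12:00 at or after Yoga 45 ends Tue 18:00 → clear.
Spin Intro: starts Thu 07:00 at or after Yoga 45 ends Tue 18:00 → clear.
Yoga 45 overlaps Spin Fusion.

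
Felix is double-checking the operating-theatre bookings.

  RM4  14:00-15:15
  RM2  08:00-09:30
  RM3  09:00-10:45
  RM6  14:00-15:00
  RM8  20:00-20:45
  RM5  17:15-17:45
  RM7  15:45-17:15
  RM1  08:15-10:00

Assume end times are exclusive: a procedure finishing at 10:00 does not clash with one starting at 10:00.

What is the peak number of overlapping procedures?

3

Sort all start/end points and keep a running count:
08:00 start RM2 → 1
08:15 start RM1 → 2
09:00 start RM3 → 3
09:30 end RM2 → 2
10:00 end RM1 → 1
10:45 end RM3 → 0
14:00 start RM4 → 1
14:00 start RM6 → 2
15:00 end RM6 → 1
15:15 end RM4 → 0
15:45 start RM7 → 1
17:15 end RM7 → 0
17:15 start RM5 → 1
17:45 end RM5 → 0
20:00 start RM8 → 1
20:45 end RM8 → 0
Peak is 3, at 09:00 (RM1, RM2, RM3).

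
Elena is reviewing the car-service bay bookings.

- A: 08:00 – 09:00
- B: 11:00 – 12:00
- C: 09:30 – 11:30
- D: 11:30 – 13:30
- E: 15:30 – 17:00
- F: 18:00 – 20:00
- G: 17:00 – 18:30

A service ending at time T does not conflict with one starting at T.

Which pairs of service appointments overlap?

B & C, B & D, F & G

Sorted by start: A, C, B, D, E, G, F.
C starts after A ends, so nothing later overlaps A either.
B starts before C ends → C and B overlap.
D starts exactly when C ends (back-to-back, no overlap), so nothing later overlaps C either.
D starts before B ends → B and D overlap.
E starts after B ends, so nothing later overlaps B either.
E starts after D ends, so nothing later overlaps D either.
G starts exactly when E ends (back-to-back, no overlap), so nothing later overlaps E either.
F starts before G ends → G and F overlap.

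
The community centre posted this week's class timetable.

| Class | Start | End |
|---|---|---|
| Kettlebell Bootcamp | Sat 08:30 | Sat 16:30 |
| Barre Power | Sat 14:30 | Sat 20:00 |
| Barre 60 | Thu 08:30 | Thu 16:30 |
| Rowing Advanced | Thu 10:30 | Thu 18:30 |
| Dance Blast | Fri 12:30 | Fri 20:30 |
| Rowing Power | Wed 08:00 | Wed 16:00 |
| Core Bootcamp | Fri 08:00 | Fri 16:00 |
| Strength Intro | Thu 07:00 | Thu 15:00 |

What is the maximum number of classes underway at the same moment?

3

Sweep the timeline, counting +1 at each start and −1 at each end (ends before starts at a tie):
Wed 08:00 start Rowing Power → 1
Wed 16:00 end Rowing Power → 0
Thu 07:00 start Strength Intro → 1
Thu 08:30 start Barre 60 → 2
Thu 10:30 start Rowing Advanced → 3
Thu 15:00 end Strength Intro → 2
Thu 16:30 end Barre 60 → 1
Thu 18:30 end Rowing Advanced → 0
Fri 08:00 start Core Bootcamp → 1
Fri 12:30 start Dance Blast → 2
Fri 16:00 end Core Bootcamp → 1
Fri 20:30 end Dance Blast → 0
Sat 08:30 start Kettlebell Bootcamp → 1
Sat 14:30 start Barre Power → 2
Sat 16:30 end Kettlebell Bootcamp → 1
Sat 20:00 end Barre Power → 0
Peak is 3, at Thu 10:30 (Barre 60, Rowing Advanced, Strength Intro).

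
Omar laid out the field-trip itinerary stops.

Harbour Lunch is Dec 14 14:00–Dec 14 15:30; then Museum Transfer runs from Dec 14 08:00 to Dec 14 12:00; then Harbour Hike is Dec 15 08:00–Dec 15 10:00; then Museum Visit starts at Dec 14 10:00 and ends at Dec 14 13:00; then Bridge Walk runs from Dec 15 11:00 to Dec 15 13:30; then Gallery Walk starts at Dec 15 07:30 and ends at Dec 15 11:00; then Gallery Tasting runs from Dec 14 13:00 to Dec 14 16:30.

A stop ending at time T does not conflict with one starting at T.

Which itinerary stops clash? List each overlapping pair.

Gallery Tasting & Harbour Lunch, Gallery Walk & Harbour Hike, Museum Transfer & Museum Visit

Two intervals overlap when each starts before the other ends.
Sorted by start: Museum Transfer, Museum Visit, Gallery Tasting, Harbour Lunch, Gallery Walk, Harbour Hike, Bridge Walk.
Museum Visit starts before Museum Transfer ends → Museum Transfer and Museum Visit overlap.
Gallery Tasting starts after Museum Transfer ends; Museum Transfer is clear from here.
Gallery Tasting starts exactly when Museum Visit ends (back-to-back, no overlap); Museum Visit is clear from here.
Harbour Lunch starts before Gallery Tasting ends → Gallery Tasting and Harbour Lunch overlap.
Gallery Walk starts after Gallery Tasting ends; Gallery Tasting is clear from here.
Gallery Walk starts after Harbour Lunch ends; Harbour Lunch is clear from here.
Harbour Hike starts before Gallery Walk ends → Gallery Walk and Harbour Hike overlap.
Bridge Walk starts exactly when Gallery Walk ends (back-to-back, no overlap).
Bridge Walk starts after Harbour Hike ends.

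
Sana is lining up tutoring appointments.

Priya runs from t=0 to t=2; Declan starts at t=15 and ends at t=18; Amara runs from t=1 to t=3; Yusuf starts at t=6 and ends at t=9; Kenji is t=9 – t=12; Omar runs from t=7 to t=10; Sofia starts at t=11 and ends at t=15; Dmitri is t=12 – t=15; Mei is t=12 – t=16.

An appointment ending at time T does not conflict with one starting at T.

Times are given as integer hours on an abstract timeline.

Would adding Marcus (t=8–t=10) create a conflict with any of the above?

Priya: ends t=2 at or before Marcus starts t=8 → clear.
Amara: ends t=3 at or before Marcus starts t=8 → clear.
Yusuf: starts t=6 before Marcus ends t=10, and ends t=9 after Marcus starts t=8 → overlap.
Omar: starts t=7 before Marcus ends t=10, and ends t=10 after Marcus starts t=8 → overlap.
Kenji: starts t=9 before Marcus ends t=10, and ends t=12 after Marcus starts t=8 → overlap.
Sofia: starts t=11 at or after Marcus ends t=10 → clear.
Dmitri: starts t=12 at or after Marcus ends t=10 → clear.
Mei: starts t=12 at or after Marcus ends t=10 → clear.
Declan: starts t=15 at or after Marcus ends t=10 → clear.
Marcus overlaps Yusuf, Kenji, Omar.

Yes — it overlaps Kenji, Omar, Yusuf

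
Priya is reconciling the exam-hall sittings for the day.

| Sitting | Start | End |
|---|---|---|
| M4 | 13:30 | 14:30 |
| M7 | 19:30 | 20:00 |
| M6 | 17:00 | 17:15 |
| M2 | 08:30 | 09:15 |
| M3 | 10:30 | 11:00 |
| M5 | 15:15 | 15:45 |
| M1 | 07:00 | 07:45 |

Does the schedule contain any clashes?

Sorted by start: M1, M2, M3, M4, M5, M6, M7.
M2 starts after M1 ends, so nothing later overlaps M1 either.
M3 starts after M2 ends, so nothing later overlaps M2 either.
M4 starts after M3 ends, so nothing later overlaps M3 either.
M5 starts after M4 ends, so nothing later overlaps M4 either.
M6 starts after M5 ends, so nothing later overlaps M5 either.
M7 starts after M6 ends.
Every pair is clear; the schedule has no overlaps.

No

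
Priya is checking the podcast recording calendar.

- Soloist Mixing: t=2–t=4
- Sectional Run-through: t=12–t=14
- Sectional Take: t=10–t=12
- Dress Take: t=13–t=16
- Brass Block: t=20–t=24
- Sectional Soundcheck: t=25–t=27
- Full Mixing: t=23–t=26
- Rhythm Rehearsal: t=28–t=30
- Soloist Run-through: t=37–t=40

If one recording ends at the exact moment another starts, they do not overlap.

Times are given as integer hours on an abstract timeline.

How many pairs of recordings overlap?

Sorted by start: Soloist Mixing, Sectional Take, Sectional Run-through, Dress Take, Brass Block, Full Mixing, Sectional Soundcheck, Rhythm Rehearsal, Soloist Run-through.
Sectional Take starts after Soloist Mixing ends — done with Soloist Mixing.
Sectional Run-through starts exactly when Sectional Take ends (back-to-back, no overlap) — done with Sectional Take.
Dress Take starts before Sectional Run-through ends → Sectional Run-through and Dress Take overlap.
Brass Block starts after Sectional Run-through ends — done with Sectional Run-through.
Brass Block starts after Dress Take ends — done with Dress Take.
Full Mixing starts before Brass Block ends → Brass Block and Full Mixing overlap.
Sectional Soundcheck starts after Brass Block ends — done with Brass Block.
Sectional Soundcheck starts before Full Mixing ends → Full Mixing and Sectional Soundcheck overlap.
Rhythm Rehearsal starts after Full Mixing ends — done with Full Mixing.
Rhythm Rehearsal starts after Sectional Soundcheck ends — done with Sectional Soundcheck.
Soloist Run-through starts after Rhythm Rehearsal ends.
Overlapping pairs: Brass Block & Full Mixing, Dress Take & Sectional Run-through, Full Mixing & Sectional Soundcheck — 3 in total.

3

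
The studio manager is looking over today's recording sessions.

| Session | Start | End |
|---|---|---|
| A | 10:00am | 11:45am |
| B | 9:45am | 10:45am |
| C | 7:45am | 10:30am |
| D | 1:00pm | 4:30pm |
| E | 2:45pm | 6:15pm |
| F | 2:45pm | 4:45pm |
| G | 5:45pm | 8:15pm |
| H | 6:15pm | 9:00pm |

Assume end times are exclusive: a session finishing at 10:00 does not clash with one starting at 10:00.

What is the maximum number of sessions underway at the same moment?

Sweep the timeline, counting +1 at each start and −1 at each end (ends before starts at a tie):
7:45am start C → 1
9:45am start B → 2
10:00am start A → 3
10:30am end C → 2
10:45am end B → 1
11:45am end A → 0
1:00pm start D → 1
2:45pm start E → 2
2:45pm start F → 3
4:30pm end D → 2
4:45pm end F → 1
5:45pm start G → 2
6:15pm end E → 1
6:15pm start H → 2
8:15pm end G → 1
9:00pm end H → 0
Peak is 3, at 10:00am (A, B, C).

3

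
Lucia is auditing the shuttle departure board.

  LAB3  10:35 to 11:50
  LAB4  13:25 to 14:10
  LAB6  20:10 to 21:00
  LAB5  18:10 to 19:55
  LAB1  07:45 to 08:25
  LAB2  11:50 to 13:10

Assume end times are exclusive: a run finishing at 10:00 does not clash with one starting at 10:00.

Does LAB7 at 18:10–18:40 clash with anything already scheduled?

Yes — it overlaps LAB5

LAB1: ends 08:25 at or before LAB7 starts 18:10 → clear.
LAB3: ends 11:50 at or before LAB7 starts 18:10 → clear.
LAB2: ends 13:10 at or before LAB7 starts 18:10 → clear.
LAB4: ends 14:10 at or before LAB7 starts 18:10 → clear.
LAB5: starts 18:10 before LAB7 ends 18:40, and ends 19:55 after LAB7 starts 18:10 → overlap.
LAB6: starts 20:10 at or after LAB7 ends 18:40 → clear.
LAB7 overlaps LAB5.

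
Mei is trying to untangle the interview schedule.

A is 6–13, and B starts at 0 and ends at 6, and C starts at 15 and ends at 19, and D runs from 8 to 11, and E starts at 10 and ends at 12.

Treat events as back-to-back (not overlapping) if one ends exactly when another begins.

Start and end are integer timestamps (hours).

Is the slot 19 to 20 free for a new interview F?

Yes — the slot is free

B: ends 6 at or before F starts 19 → clear.
A: ends 13 at or before F starts 19 → clear.
D: ends 11 at or before F starts 19 → clear.
E: ends 12 at or before F starts 19 → clear.
C: ends 19 at or before F starts 19 → clear.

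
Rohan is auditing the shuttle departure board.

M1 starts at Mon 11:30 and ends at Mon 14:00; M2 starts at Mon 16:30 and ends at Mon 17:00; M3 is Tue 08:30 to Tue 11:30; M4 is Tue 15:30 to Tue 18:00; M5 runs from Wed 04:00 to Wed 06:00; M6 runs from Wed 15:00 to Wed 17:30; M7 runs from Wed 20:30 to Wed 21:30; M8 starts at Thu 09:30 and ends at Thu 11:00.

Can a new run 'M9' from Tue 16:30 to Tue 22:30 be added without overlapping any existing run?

No — it overlaps M4

M1: ends Mon 14:00 at or before M9 starts Tue 16:30 → clear.
M2: ends Mon 17:00 at or before M9 starts Tue 16:30 → clear.
M3: ends Tue 11:30 at or before M9 starts Tue 16:30 → clear.
M4: starts Tue 15:30 before M9 ends Tue 22:30, and ends Tue 18:00 after M9 starts Tue 16:30 → overlap.
M5: starts Wed 04:00 at or after M9 ends Tue 22:30 → clear.
M6: starts Wed 15:00 at or after M9 ends Tue 22:30 → clear.
M7: starts Wed 20:30 at or after M9 ends Tue 22:30 → clear.
M8: starts Thu 09:30 at or after M9 ends Tue 22:30 → clear.
M9 overlaps M4.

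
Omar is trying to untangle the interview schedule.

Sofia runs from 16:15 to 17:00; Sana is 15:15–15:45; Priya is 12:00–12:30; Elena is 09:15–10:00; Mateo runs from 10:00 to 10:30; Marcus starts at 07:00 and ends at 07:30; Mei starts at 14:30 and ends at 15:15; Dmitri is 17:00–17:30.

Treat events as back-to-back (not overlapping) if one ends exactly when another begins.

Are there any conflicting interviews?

Sorted by start: Marcus, Elena, Mateo, Priya, Mei, Sana, Sofia, Dmitri.
Elena starts after Marcus ends, so nothing later overlaps Marcus either.
Mateo starts exactly when Elena ends (back-to-back, no overlap), so nothing later overlaps Elena either.
Priya starts after Mateo ends, so nothing later overlaps Mateo either.
Mei starts after Priya ends, so nothing later overlaps Priya either.
Sana starts exactly when Mei ends (back-to-back, no overlap), so nothing later overlaps Mei either.
Sofia starts after Sana ends, so nothing later overlaps Sana either.
Dmitri starts exactly when Sofia ends (back-to-back, no overlap).
Every pair is clear; the schedule has no overlaps.

No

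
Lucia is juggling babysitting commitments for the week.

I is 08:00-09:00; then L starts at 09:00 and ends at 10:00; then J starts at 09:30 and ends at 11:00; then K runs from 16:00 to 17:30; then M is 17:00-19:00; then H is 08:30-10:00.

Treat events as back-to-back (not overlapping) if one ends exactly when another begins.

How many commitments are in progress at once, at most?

3

Sweep the timeline, counting +1 at each start and −1 at each end (ends before starts at a tie):
08:00 start I → 1
08:30 start H → 2
09:00 end I → 1
09:00 start L → 2
09:30 start J → 3
10:00 end H → 2
10:00 end L → 1
11:00 end J → 0
16:00 start K → 1
17:00 start M → 2
17:30 end K → 1
19:00 end M → 0
Peak is 3, at 09:30 (H, J, L).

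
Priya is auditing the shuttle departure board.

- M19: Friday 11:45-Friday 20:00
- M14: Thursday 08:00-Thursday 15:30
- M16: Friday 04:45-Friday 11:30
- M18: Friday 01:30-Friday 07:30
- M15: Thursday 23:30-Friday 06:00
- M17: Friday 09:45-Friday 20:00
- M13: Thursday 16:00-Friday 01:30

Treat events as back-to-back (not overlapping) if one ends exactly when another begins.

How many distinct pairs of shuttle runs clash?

Sorted by start: M14, M13, M15, M18, M16, M17, M19.
M13 starts after M14 ends — done with M14.
M15 starts before M13 ends → M13 and M15 overlap.
M18 starts exactly when M13 ends (back-to-back, no overlap) — done with M13.
M18 starts before M15 ends → M15 and M18 overlap.
M16 starts before M15 ends → M15 and M16 overlap.
M17 starts after M15 ends — done with M15.
M16 starts before M18 ends → M18 and M16 overlap.
M17 starts after M18 ends — done with M18.
M17 starts before M16 ends → M16 and M17 overlap.
M19 starts after M16 ends.
M19 starts before M17 ends → M17 and M19 overlap.
Overlapping pairs: M13 & M15, M15 & M16, M15 & M18, M16 & M17, M16 & M18, M17 & M19 — 6 in total.

6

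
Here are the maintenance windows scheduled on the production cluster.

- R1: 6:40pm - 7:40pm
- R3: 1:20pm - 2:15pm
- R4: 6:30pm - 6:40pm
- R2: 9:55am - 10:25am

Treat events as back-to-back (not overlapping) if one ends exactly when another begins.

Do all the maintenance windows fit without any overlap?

Sorted by start: R2, R3, R4, R1.
R3 starts after R2 ends — done with R2.
R4 starts after R3 ends — done with R3.
R1 starts exactly when R4 ends (back-to-back, no overlap).
Every pair is clear; the schedule has no overlaps.

Yes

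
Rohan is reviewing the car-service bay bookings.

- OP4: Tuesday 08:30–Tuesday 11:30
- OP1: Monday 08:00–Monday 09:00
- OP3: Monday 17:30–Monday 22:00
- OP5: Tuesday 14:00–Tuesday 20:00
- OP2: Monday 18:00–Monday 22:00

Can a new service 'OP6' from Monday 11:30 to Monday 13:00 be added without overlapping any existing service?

OP1: ends Monday 09:00 at or before OP6 starts Monday 11:30 → clear.
OP3: starts Monday 17:30 at or after OP6 ends Monday 13:00 → clear.
OP2: starts Monday 18:00 at or after OP6 ends Monday 13:00 → clear.
OP4: starts Tuesday 08:30 at or after OP6 ends Monday 13:00 → clear.
OP5: starts Tuesday 14:00 at or after OP6 ends Monday 13:00 → clear.

Yes — the slot is free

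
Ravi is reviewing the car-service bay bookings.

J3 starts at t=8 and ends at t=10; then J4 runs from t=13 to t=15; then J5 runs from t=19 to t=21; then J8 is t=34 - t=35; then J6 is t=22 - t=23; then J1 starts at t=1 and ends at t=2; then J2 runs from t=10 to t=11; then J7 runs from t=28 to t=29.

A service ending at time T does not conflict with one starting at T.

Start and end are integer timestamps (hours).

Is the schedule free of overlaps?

Sorted by start: J1, J3, J2, J4, J5, J6, J7, J8.
J3 starts after J1 ends — done with J1.
J2 starts exactly when J3 ends (back-to-back, no overlap) — done with J3.
J4 starts after J2 ends — done with J2.
J5 starts after J4 ends — done with J4.
J6 starts after J5 ends — done with J5.
J7 starts after J6 ends — done with J6.
J8 starts after J7 ends.
Every pair is clear; the schedule has no overlaps.

Yes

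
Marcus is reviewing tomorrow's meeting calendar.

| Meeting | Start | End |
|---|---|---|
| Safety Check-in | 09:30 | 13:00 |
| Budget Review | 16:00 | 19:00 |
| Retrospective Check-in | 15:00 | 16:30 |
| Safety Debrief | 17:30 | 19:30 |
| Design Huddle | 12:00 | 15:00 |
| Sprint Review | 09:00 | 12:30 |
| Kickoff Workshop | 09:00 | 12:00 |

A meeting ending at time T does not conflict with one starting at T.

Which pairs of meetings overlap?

Sorted by start: Kickoff Workshop, Sprint Review, Safety Check-in, Design Huddle, Retrospective Check-in, Budget Review, Safety Debrief.
Sprint Review starts before Kickoff Workshop ends → Kickoff Workshop and Sprint Review overlap.
Safety Check-in starts before Kickoff Workshop ends → Kickoff Workshop and Safety Check-in overlap.
Design Huddle starts exactly when Kickoff Workshop ends (back-to-back, no overlap); Kickoff Workshop is clear from here.
Safety Check-in starts before Sprint Review ends → Sprint Review and Safety Check-in overlap.
Design Huddle starts before Sprint Review ends → Sprint Review and Design Huddle overlap.
Retrospective Check-in starts after Sprint Review ends; Sprint Review is clear from here.
Design Huddle starts before Safety Check-in ends → Safety Check-in and Design Huddle overlap.
Retrospective Check-in starts after Safety Check-in ends; Safety Check-in is clear from here.
Retrospective Check-in starts exactly when Design Huddle ends (back-to-back, no overlap); Design Huddle is clear from here.
Budget Review starts before Retrospective Check-in ends → Retrospective Check-in and Budget Review overlap.
Safety Debrief starts after Retrospective Check-in ends.
Safety Debrief starts before Budget Review ends → Budget Review and Safety Debrief overlap.

Budget Review & Retrospective Check-in, Budget Review & Safety Debrief, Design Huddle & Safety Check-in, Design Huddle & Sprint Review, Kickoff Workshop & Safety Check-in, Kickoff Workshop & Sprint Review, Safety Check-in & Sprint Review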